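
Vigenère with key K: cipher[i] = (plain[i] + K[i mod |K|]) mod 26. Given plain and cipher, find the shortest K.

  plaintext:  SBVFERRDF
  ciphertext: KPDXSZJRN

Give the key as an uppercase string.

SOI

  i= 0: K-S = 18 → S
  i= 1: P-B = 14 → O
  i= 2: D-V =  8 → I
  i= 3: X-F = 18 → S
  i= 4: S-E = 14 → O
  i= 5: Z-R =  8 → I
  i= 6: J-R = 18 → S
  i= 7: R-D = 14 → O
  i= 8: N-F =  8 → I
  shifts repeat with period 3: SOI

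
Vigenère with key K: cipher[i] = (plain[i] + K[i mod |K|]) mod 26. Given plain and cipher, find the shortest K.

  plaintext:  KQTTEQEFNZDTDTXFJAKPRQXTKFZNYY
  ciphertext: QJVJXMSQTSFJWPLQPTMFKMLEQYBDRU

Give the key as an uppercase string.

  i= 0: Q-K =  6 → G
  i= 1: J-Q = 19 → T
  i= 2: V-T =  2 → C
  i= 3: J-T = 16 → Q
  i= 4: X-E = 19 → T
  i= 5: M-Q = 22 → W
  i= 6: S-E = 14 → O
  i= 7: Q-F = 11 → L
  i= 8: T-N =  6 → G
  i= 9: S-Z = 19 → T
  i=10: F-D =  2 → C
  i=11: J-T = 16 → Q
  i=12: W-D = 19 → T
  i=13: P-T = 22 → W
  i=14: L-X = 14 → O
  i=15: Q-F = 11 → L
  i=16: P-J =  6 → G
  i=17: T-A = 19 → T
  i=18: M-K =  2 → C
  i=19: F-P = 16 → Q
  i=20: K-R = 19 → T
  i=21: M-Q = 22 → W
  i=22: L-X = 14 → O
  i=23: E-T = 11 → L
  i=24: Q-K =  6 → G
  i=25: Y-F = 19 → T
  i=26: B-Z =  2 → C
  i=27: D-N = 16 → Q
  i=28: R-Y = 19 → T
  i=29: U-Y = 22 → W
  shifts repeat with period 8: GTCQTWOL

GTCQTWOL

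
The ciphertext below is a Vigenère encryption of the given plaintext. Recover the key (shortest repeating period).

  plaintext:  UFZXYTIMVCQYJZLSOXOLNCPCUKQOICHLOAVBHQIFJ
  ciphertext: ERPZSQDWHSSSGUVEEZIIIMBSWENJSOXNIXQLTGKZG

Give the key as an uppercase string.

KMQCUXV

  i= 0: E-U = 10 → K
  i= 1: R-F = 12 → M
  i= 2: P-Z = 16 → Q
  i= 3: Z-X =  2 → C
  i= 4: S-Y = 20 → U
  i= 5: Q-T = 23 → X
  i= 6: D-I = 21 → V
  i= 7: W-M = 10 → K
  i= 8: H-V = 12 → M
  i= 9: S-C = 16 → Q
  i=10: S-Q =  2 → C
  i=11: S-Y = 20 → U
  i=12: G-J = 23 → X
  i=13: U-Z = 21 → V
  i=14: V-L = 10 → K
  i=15: E-S = 12 → M
  i=16: E-O = 16 → Q
  i=17: Z-X =  2 → C
  i=18: I-O = 20 → U
  i=19: I-L = 23 → X
  i=20: I-N = 21 → V
  i=21: M-C = 10 → K
  i=22: B-P = 12 → M
  i=23: S-C = 16 → Q
  i=24: W-U =  2 → C
  i=25: E-K = 20 → U
  i=26: N-Q = 23 → X
  i=27: J-O = 21 → V
  i=28: S-I = 10 → K
  i=29: O-C = 12 → M
  i=30: X-H = 16 → Q
  i=31: N-L =  2 → C
  i=32: I-O = 20 → U
  i=33: X-A = 23 → X
  i=34: Q-V = 21 → V
  i=35: L-B = 10 → K
  i=36: T-H = 12 → M
  i=37: G-Q = 16 → Q
  i=38: K-I =  2 → C
  i=39: Z-F = 20 → U
  i=40: G-J = 23 → X
  shifts repeat with period 7: KMQCUXV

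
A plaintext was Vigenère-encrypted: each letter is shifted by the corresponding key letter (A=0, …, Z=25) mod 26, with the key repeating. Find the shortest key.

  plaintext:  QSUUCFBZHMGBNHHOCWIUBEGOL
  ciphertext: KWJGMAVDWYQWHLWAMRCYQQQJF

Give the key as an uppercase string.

  i= 0: K-Q = 20 → U
  i= 1: W-S =  4 → E
  i= 2: J-U = 15 → P
  i= 3: G-U = 12 → M
  i= 4: M-C = 10 → K
  i= 5: A-F = 21 → V
  i= 6: V-B = 20 → U
  i= 7: D-Z =  4 → E
  i= 8: W-H = 15 → P
  i= 9: Y-M = 12 → M
  i=10: Q-G = 10 → K
  i=11: W-B = 21 → V
  i=12: H-N = 20 → U
  i=13: L-H =  4 → E
  i=14: W-H = 15 → P
  i=15: A-O = 12 → M
  i=16: M-C = 10 → K
  i=17: R-W = 21 → V
  i=18: C-I = 20 → U
  i=19: Y-U =  4 → E
  i=20: Q-B = 15 → P
  i=21: Q-E = 12 → M
  i=22: Q-G = 10 → K
  i=23: J-O = 21 → V
  i=24: F-L = 20 → U
  shifts repeat with period 6: UEPMKV

UEPMKV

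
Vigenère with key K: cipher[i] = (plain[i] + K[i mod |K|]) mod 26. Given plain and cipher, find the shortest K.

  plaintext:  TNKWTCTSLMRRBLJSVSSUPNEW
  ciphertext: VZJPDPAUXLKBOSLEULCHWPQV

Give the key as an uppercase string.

  i= 0: V-T =  2 → C
  i= 1: Z-N = 12 → M
  i= 2: J-K = 25 → Z
  i= 3: P-W = 19 → T
  i= 4: D-T = 10 → K
  i= 5: P-C = 13 → N
  i= 6: A-T =  7 → H
  i= 7: U-S =  2 → C
  i= 8: X-L = 12 → M
  i= 9: L-M = 25 → Z
  i=10: K-R = 19 → T
  i=11: B-R = 10 → K
  i=12: O-B = 13 → N
  i=13: S-L =  7 → H
  i=14: L-J =  2 → C
  i=15: E-S = 12 → M
  i=16: U-V = 25 → Z
  i=17: L-S = 19 → T
  i=18: C-S = 10 → K
  i=19: H-U = 13 → N
  i=20: W-P =  7 → H
  i=21: P-N =  2 → C
  i=22: Q-E = 12 → M
  i=23: V-W = 25 → Z
  shifts repeat with period 7: CMZTKNH

CMZTKNH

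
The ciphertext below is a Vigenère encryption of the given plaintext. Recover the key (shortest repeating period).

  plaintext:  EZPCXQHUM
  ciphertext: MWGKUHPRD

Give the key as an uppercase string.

IXR

  i= 0: M-E =  8 → I
  i= 1: W-Z = 23 → X
  i= 2: G-P = 17 → R
  i= 3: K-C =  8 → I
  i= 4: U-X = 23 → X
  i= 5: H-Q = 17 → R
  i= 6: P-H =  8 → I
  i= 7: R-U = 23 → X
  i= 8: D-M = 17 → R
  shifts repeat with period 3: IXR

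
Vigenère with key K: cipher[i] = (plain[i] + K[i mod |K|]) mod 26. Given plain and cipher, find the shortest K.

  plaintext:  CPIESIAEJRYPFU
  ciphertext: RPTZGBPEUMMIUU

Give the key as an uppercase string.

  i= 0: R-C = 15 → P
  i= 1: P-P =  0 → A
  i= 2: T-I = 11 → L
  i= 3: Z-E = 21 → V
  i= 4: G-S = 14 → O
  i= 5: B-I = 19 → T
  i= 6: P-A = 15 → P
  i= 7: E-E =  0 → A
  i= 8: U-J = 11 → L
  i= 9: M-R = 21 → V
  i=10: M-Y = 14 → O
  i=11: I-P = 19 → T
  i=12: U-F = 15 → P
  i=13: U-U =  0 → A
  shifts repeat with period 6: PALVOT

PALVOT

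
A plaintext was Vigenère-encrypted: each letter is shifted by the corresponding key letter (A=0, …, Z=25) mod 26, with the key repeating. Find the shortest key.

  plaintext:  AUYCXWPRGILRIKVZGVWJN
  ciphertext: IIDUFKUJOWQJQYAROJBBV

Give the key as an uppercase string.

  i= 0: I-A =  8 → I
  i= 1: I-U = 14 → O
  i= 2: D-Y =  5 → F
  i= 3: U-C = 18 → S
  i= 4: F-X =  8 → I
  i= 5: K-W = 14 → O
  i= 6: U-P =  5 → F
  i= 7: J-R = 18 → S
  i= 8: O-G =  8 → I
  i= 9: W-I = 14 → O
  i=10: Q-L =  5 → F
  i=11: J-R = 18 → S
  i=12: Q-I =  8 → I
  i=13: Y-K = 14 → O
  i=14: A-V =  5 → F
  i=15: R-Z = 18 → S
  i=16: O-G =  8 → I
  i=17: J-V = 14 → O
  i=18: B-W =  5 → F
  i=19: B-J = 18 → S
  i=20: V-N =  8 → I
  shifts repeat with period 4: IOFS

IOFS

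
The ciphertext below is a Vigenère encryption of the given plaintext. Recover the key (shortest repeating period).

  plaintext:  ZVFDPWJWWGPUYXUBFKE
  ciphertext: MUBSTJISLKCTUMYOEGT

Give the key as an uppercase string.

NZWPE

  i= 0: M-Z = 13 → N
  i= 1: U-V = 25 → Z
  i= 2: B-F = 22 → W
  i= 3: S-D = 15 → P
  i= 4: T-P =  4 → E
  i= 5: J-W = 13 → N
  i= 6: I-J = 25 → Z
  i= 7: S-W = 22 → W
  i= 8: L-W = 15 → P
  i= 9: K-G =  4 → E
  i=10: C-P = 13 → N
  i=11: T-U = 25 → Z
  i=12: U-Y = 22 → W
  i=13: M-X = 15 → P
  i=14: Y-U =  4 → E
  i=15: O-B = 13 → N
  i=16: E-F = 25 → Z
  i=17: G-K = 22 → W
  i=18: T-E = 15 → P
  shifts repeat with period 5: NZWPE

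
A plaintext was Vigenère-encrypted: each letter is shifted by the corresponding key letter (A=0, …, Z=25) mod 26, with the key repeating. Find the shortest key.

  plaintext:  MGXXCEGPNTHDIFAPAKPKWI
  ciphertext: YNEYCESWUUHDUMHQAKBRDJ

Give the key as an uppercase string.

MHHBAA

  i= 0: Y-M = 12 → M
  i= 1: N-G =  7 → H
  i= 2: E-X =  7 → H
  i= 3: Y-X =  1 → B
  i= 4: C-C =  0 → A
  i= 5: E-E =  0 → A
  i= 6: S-G = 12 → M
  i= 7: W-P =  7 → H
  i= 8: U-N =  7 → H
  i= 9: U-T =  1 → B
  i=10: H-H =  0 → A
  i=11: D-D =  0 → A
  i=12: U-I = 12 → M
  i=13: M-F =  7 → H
  i=14: H-A =  7 → H
  i=15: Q-P =  1 → B
  i=16: A-A =  0 → A
  i=17: K-K =  0 → A
  i=18: B-P = 12 → M
  i=19: R-K =  7 → H
  i=20: D-W =  7 → H
  i=21: J-I =  1 → B
  shifts repeat with period 6: MHHBAA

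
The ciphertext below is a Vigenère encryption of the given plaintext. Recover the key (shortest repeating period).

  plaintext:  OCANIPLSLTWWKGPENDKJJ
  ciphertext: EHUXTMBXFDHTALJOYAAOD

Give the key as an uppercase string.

  i= 0: E-O = 16 → Q
  i= 1: H-C =  5 → F
  i= 2: U-A = 20 → U
  i= 3: X-N = 10 → K
  i= 4: T-I = 11 → L
  i= 5: M-P = 23 → X
  i= 6: B-L = 16 → Q
  i= 7: X-S =  5 → F
  i= 8: F-L = 20 → U
  i= 9: D-T = 10 → K
  i=10: H-W = 11 → L
  i=11: T-W = 23 → X
  i=12: A-K = 16 → Q
  i=13: L-G =  5 → F
  i=14: J-P = 20 → U
  i=15: O-E = 10 → K
  i=16: Y-N = 11 → L
  i=17: A-D = 23 → X
  i=18: A-K = 16 → Q
  i=19: O-J =  5 → F
  i=20: D-J = 20 → U
  shifts repeat with period 6: QFUKLX

QFUKLX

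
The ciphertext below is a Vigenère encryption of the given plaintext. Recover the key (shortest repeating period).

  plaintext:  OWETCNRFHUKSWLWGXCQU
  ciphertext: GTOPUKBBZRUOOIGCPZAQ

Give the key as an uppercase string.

SXKW

  i= 0: G-O = 18 → S
  i= 1: T-W = 23 → X
  i= 2: O-E = 10 → K
  i= 3: P-T = 22 → W
  i= 4: U-C = 18 → S
  i= 5: K-N = 23 → X
  i= 6: B-R = 10 → K
  i= 7: B-F = 22 → W
  i= 8: Z-H = 18 → S
  i= 9: R-U = 23 → X
  i=10: U-K = 10 → K
  i=11: O-S = 22 → W
  i=12: O-W = 18 → S
  i=13: I-L = 23 → X
  i=14: G-W = 10 → K
  i=15: C-G = 22 → W
  i=16: P-X = 18 → S
  i=17: Z-C = 23 → X
  i=18: A-Q = 10 → K
  i=19: Q-U = 22 → W
  shifts repeat with period 4: SXKW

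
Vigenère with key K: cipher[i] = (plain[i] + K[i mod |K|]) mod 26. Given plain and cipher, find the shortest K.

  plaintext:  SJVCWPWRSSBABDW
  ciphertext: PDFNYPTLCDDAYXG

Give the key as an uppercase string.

XUKLCA

  i= 0: P-S = 23 → X
  i= 1: D-J = 20 → U
  i= 2: F-V = 10 → K
  i= 3: N-C = 11 → L
  i= 4: Y-W =  2 → C
  i= 5: P-P =  0 → A
  i= 6: T-W = 23 → X
  i= 7: L-R = 20 → U
  i= 8: C-S = 10 → K
  i= 9: D-S = 11 → L
  i=10: D-B =  2 → C
  i=11: A-A =  0 → A
  i=12: Y-B = 23 → X
  i=13: X-D = 20 → U
  i=14: G-W = 10 → K
  shifts repeat with period 6: XUKLCA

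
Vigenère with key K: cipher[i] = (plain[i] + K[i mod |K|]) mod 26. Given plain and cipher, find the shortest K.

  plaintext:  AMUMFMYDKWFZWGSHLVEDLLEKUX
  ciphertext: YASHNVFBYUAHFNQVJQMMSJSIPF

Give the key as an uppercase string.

YOYVIJH

  i= 0: Y-A = 24 → Y
  i= 1: A-M = 14 → O
  i= 2: S-U = 24 → Y
  i= 3: H-M = 21 → V
  i= 4: N-F =  8 → I
  i= 5: V-M =  9 → J
  i= 6: F-Y =  7 → H
  i= 7: B-D = 24 → Y
  i= 8: Y-K = 14 → O
  i= 9: U-W = 24 → Y
  i=10: A-F = 21 → V
  i=11: H-Z =  8 → I
  i=12: F-W =  9 → J
  i=13: N-G =  7 → H
  i=14: Q-S = 24 → Y
  i=15: V-H = 14 → O
  i=16: J-L = 24 → Y
  i=17: Q-V = 21 → V
  i=18: M-E =  8 → I
  i=19: M-D =  9 → J
  i=20: S-L =  7 → H
  i=21: J-L = 24 → Y
  i=22: S-E = 14 → O
  i=23: I-K = 24 → Y
  i=24: P-U = 21 → V
  i=25: F-X =  8 → I
  shifts repeat with period 7: YOYVIJH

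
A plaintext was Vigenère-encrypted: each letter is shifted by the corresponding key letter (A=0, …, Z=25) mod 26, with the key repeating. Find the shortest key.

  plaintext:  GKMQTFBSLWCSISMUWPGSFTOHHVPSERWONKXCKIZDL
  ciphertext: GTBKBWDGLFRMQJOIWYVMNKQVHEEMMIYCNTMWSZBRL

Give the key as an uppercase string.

  i= 0: G-G =  0 → A
  i= 1: T-K =  9 → J
  i= 2: B-M = 15 → P
  i= 3: K-Q = 20 → U
  i= 4: B-T =  8 → I
  i= 5: W-F = 17 → R
  i= 6: D-B =  2 → C
  i= 7: G-S = 14 → O
  i= 8: L-L =  0 → A
  i= 9: F-W =  9 → J
  i=10: R-C = 15 → P
  i=11: M-S = 20 → U
  i=12: Q-I =  8 → I
  i=13: J-S = 17 → R
  i=14: O-M =  2 → C
  i=15: I-U = 14 → O
  i=16: W-W =  0 → A
  i=17: Y-P =  9 → J
  i=18: V-G = 15 → P
  i=19: M-S = 20 → U
  i=20: N-F =  8 → I
  i=21: K-T = 17 → R
  i=22: Q-O =  2 → C
  i=23: V-H = 14 → O
  i=24: H-H =  0 → A
  i=25: E-V =  9 → J
  i=26: E-P = 15 → P
  i=27: M-S = 20 → U
  i=28: M-E =  8 → I
  i=29: I-R = 17 → R
  i=30: Y-W =  2 → C
  i=31: C-O = 14 → O
  i=32: N-N =  0 → A
  i=33: T-K =  9 → J
  i=34: M-X = 15 → P
  i=35: W-C = 20 → U
  i=36: S-K =  8 → I
  i=37: Z-I = 17 → R
  i=38: B-Z =  2 → C
  i=39: R-D = 14 → O
  i=40: L-L =  0 → A
  shifts repeat with period 8: AJPUIRCO

AJPUIRCO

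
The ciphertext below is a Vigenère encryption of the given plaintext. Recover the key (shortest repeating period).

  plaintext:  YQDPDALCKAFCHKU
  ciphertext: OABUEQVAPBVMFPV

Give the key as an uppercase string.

  i= 0: O-Y = 16 → Q
  i= 1: A-Q = 10 → K
  i= 2: B-D = 24 → Y
  i= 3: U-P =  5 → F
  i= 4: E-D =  1 → B
  i= 5: Q-A = 16 → Q
  i= 6: V-L = 10 → K
  i= 7: A-C = 24 → Y
  i= 8: P-K =  5 → F
  i= 9: B-A =  1 → B
  i=10: V-F = 16 → Q
  i=11: M-C = 10 → K
  i=12: F-H = 24 → Y
  i=13: P-K =  5 → F
  i=14: V-U =  1 → B
  shifts repeat with period 5: QKYFB

QKYFB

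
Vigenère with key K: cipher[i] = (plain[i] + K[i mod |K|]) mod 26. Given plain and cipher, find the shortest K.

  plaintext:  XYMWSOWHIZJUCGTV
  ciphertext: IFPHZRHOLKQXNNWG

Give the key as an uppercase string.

  i= 0: I-X = 11 → L
  i= 1: F-Y =  7 → H
  i= 2: P-M =  3 → D
  i= 3: H-W = 11 → L
  i= 4: Z-S =  7 → H
  i= 5: R-O =  3 → D
  i= 6: H-W = 11 → L
  i= 7: O-H =  7 → H
  i= 8: L-I =  3 → D
  i= 9: K-Z = 11 → L
  i=10: Q-J =  7 → H
  i=11: X-U =  3 → D
  i=12: N-C = 11 → L
  i=13: N-G =  7 → H
  i=14: W-T =  3 → D
  i=15: G-V = 11 → L
  shifts repeat with period 3: LHD

LHD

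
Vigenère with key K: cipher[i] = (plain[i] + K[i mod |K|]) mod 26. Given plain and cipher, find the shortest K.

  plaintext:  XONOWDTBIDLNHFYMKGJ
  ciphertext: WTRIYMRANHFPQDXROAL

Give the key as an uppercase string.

ZFEUCJY

  i= 0: W-X = 25 → Z
  i= 1: T-O =  5 → F
  i= 2: R-N =  4 → E
  i= 3: I-O = 20 → U
  i= 4: Y-W =  2 → C
  i= 5: M-D =  9 → J
  i= 6: R-T = 24 → Y
  i= 7: A-B = 25 → Z
  i= 8: N-I =  5 → F
  i= 9: H-D =  4 → E
  i=10: F-L = 20 → U
  i=11: P-N =  2 → C
  i=12: Q-H =  9 → J
  i=13: D-F = 24 → Y
  i=14: X-Y = 25 → Z
  i=15: R-M =  5 → F
  i=16: O-K =  4 → E
  i=17: A-G = 20 → U
  i=18: L-J =  2 → C
  shifts repeat with period 7: ZFEUCJY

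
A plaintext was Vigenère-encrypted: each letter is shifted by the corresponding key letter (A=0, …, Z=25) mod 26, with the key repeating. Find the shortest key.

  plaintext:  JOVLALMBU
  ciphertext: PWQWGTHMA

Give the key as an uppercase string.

  i= 0: P-J =  6 → G
  i= 1: W-O =  8 → I
  i= 2: Q-V = 21 → V
  i= 3: W-L = 11 → L
  i= 4: G-A =  6 → G
  i= 5: T-L =  8 → I
  i= 6: H-M = 21 → V
  i= 7: M-B = 11 → L
  i= 8: A-U =  6 → G
  shifts repeat with period 4: GIVL

GIVL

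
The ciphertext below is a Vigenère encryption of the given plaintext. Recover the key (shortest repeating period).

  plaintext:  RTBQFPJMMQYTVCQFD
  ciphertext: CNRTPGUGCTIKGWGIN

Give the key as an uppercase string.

  i= 0: C-R = 11 → L
  i= 1: N-T = 20 → U
  i= 2: R-B = 16 → Q
  i= 3: T-Q =  3 → D
  i= 4: P-F = 10 → K
  i= 5: G-P = 17 → R
  i= 6: U-J = 11 → L
  i= 7: G-M = 20 → U
  i= 8: C-M = 16 → Q
  i= 9: T-Q =  3 → D
  i=10: I-Y = 10 → K
  i=11: K-T = 17 → R
  i=12: G-V = 11 → L
  i=13: W-C = 20 → U
  i=14: G-Q = 16 → Q
  i=15: I-F =  3 → D
  i=16: N-D = 10 → K
  shifts repeat with period 6: LUQDKR

LUQDKR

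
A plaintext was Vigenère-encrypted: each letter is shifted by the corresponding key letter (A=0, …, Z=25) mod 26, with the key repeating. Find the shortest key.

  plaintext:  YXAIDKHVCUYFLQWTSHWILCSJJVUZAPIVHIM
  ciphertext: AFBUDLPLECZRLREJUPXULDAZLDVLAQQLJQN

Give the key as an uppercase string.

CIBMABIQ

  i= 0: A-Y =  2 → C
  i= 1: F-X =  8 → I
  i= 2: B-A =  1 → B
  i= 3: U-I = 12 → M
  i= 4: D-D =  0 → A
  i= 5: L-K =  1 → B
  i= 6: P-H =  8 → I
  i= 7: L-V = 16 → Q
  i= 8: E-C =  2 → C
  i= 9: C-U =  8 → I
  i=10: Z-Y =  1 → B
  i=11: R-F = 12 → M
  i=12: L-L =  0 → A
  i=13: R-Q =  1 → B
  i=14: E-W =  8 → I
  i=15: J-T = 16 → Q
  i=16: U-S =  2 → C
  i=17: P-H =  8 → I
  i=18: X-W =  1 → B
  i=19: U-I = 12 → M
  i=20: L-L =  0 → A
  i=21: D-C =  1 → B
  i=22: A-S =  8 → I
  i=23: Z-J = 16 → Q
  i=24: L-J =  2 → C
  i=25: D-V =  8 → I
  i=26: V-U =  1 → B
  i=27: L-Z = 12 → M
  i=28: A-A =  0 → A
  i=29: Q-P =  1 → B
  i=30: Q-I =  8 → I
  i=31: L-V = 16 → Q
  i=32: J-H =  2 → C
  i=33: Q-I =  8 → I
  i=34: N-M =  1 → B
  shifts repeat with period 8: CIBMABIQ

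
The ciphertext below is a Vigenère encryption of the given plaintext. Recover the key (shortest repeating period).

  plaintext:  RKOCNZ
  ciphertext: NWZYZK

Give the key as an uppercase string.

  i= 0: N-R = 22 → W
  i= 1: W-K = 12 → M
  i= 2: Z-O = 11 → L
  i= 3: Y-C = 22 → W
  i= 4: Z-N = 12 → M
  i= 5: K-Z = 11 → L
  shifts repeat with period 3: WML

WML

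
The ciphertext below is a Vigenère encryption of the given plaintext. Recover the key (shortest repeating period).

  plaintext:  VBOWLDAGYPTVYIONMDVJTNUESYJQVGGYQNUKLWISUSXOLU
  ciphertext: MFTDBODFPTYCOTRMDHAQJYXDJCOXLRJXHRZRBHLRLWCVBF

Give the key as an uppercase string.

  i= 0: M-V = 17 → R
  i= 1: F-B =  4 → E
  i= 2: T-O =  5 → F
  i= 3: D-W =  7 → H
  i= 4: B-L = 16 → Q
  i= 5: O-D = 11 → L
  i= 6: D-A =  3 → D
  i= 7: F-G = 25 → Z
  i= 8: P-Y = 17 → R
  i= 9: T-P =  4 → E
  i=10: Y-T =  5 → F
  i=11: C-V =  7 → H
  i=12: O-Y = 16 → Q
  i=13: T-I = 11 → L
  i=14: R-O =  3 → D
  i=15: M-N = 25 → Z
  i=16: D-M = 17 → R
  i=17: H-D =  4 → E
  i=18: A-V =  5 → F
  i=19: Q-J =  7 → H
  i=20: J-T = 16 → Q
  i=21: Y-N = 11 → L
  i=22: X-U =  3 → D
  i=23: D-E = 25 → Z
  i=24: J-S = 17 → R
  i=25: C-Y =  4 → E
  i=26: O-J =  5 → F
  i=27: X-Q =  7 → H
  i=28: L-V = 16 → Q
  i=29: R-G = 11 → L
  i=30: J-G =  3 → D
  i=31: X-Y = 25 → Z
  i=32: H-Q = 17 → R
  i=33: R-N =  4 → E
  i=34: Z-U =  5 → F
  i=35: R-K =  7 → H
  i=36: B-L = 16 → Q
  i=37: H-W = 11 → L
  i=38: L-I =  3 → D
  i=39: R-S = 25 → Z
  i=40: L-U = 17 → R
  i=41: W-S =  4 → E
  i=42: C-X =  5 → F
  i=43: V-O =  7 → H
  i=44: B-L = 16 → Q
  i=45: F-U = 11 → L
  shifts repeat with period 8: REFHQLDZ

REFHQLDZ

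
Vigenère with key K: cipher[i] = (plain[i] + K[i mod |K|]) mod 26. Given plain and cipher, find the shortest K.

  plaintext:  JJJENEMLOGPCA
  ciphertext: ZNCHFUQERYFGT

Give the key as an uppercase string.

QETDS

  i= 0: Z-J = 16 → Q
  i= 1: N-J =  4 → E
  i= 2: C-J = 19 → T
  i= 3: H-E =  3 → D
  i= 4: F-N = 18 → S
  i= 5: U-E = 16 → Q
  i= 6: Q-M =  4 → E
  i= 7: E-L = 19 → T
  i= 8: R-O =  3 → D
  i= 9: Y-G = 18 → S
  i=10: F-P = 16 → Q
  i=11: G-C =  4 → E
  i=12: T-A = 19 → T
  shifts repeat with period 5: QETDS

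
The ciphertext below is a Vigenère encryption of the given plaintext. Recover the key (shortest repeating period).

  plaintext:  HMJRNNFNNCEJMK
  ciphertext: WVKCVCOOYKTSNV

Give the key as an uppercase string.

PJBLI

  i= 0: W-H = 15 → P
  i= 1: V-M =  9 → J
  i= 2: K-J =  1 → B
  i= 3: C-R = 11 → L
  i= 4: V-N =  8 → I
  i= 5: C-N = 15 → P
  i= 6: O-F =  9 → J
  i= 7: O-N =  1 → B
  i= 8: Y-N = 11 → L
  i= 9: K-C =  8 → I
  i=10: T-E = 15 → P
  i=11: S-J =  9 → J
  i=12: N-M =  1 → B
  i=13: V-K = 11 → L
  shifts repeat with period 5: PJBLI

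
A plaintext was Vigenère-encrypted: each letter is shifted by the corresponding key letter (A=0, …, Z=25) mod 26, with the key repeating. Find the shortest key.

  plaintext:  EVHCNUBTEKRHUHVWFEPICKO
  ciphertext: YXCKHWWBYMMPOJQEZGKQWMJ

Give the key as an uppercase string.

UCVI

  i= 0: Y-E = 20 → U
  i= 1: X-V =  2 → C
  i= 2: C-H = 21 → V
  i= 3: K-C =  8 → I
  i= 4: H-N = 20 → U
  i= 5: W-U =  2 → C
  i= 6: W-B = 21 → V
  i= 7: B-T =  8 → I
  i= 8: Y-E = 20 → U
  i= 9: M-K =  2 → C
  i=10: M-R = 21 → V
  i=11: P-H =  8 → I
  i=12: O-U = 20 → U
  i=13: J-H =  2 → C
  i=14: Q-V = 21 → V
  i=15: E-W =  8 → I
  i=16: Z-F = 20 → U
  i=17: G-E =  2 → C
  i=18: K-P = 21 → V
  i=19: Q-I =  8 → I
  i=20: W-C = 20 → U
  i=21: M-K =  2 → C
  i=22: J-O = 21 → V
  shifts repeat with period 4: UCVI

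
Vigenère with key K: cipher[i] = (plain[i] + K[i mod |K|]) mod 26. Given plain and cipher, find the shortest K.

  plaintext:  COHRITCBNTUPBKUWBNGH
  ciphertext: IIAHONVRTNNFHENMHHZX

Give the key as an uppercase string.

GUTQ

  i= 0: I-C =  6 → G
  i= 1: I-O = 20 → U
  i= 2: A-H = 19 → T
  i= 3: H-R = 16 → Q
  i= 4: O-I =  6 → G
  i= 5: N-T = 20 → U
  i= 6: V-C = 19 → T
  i= 7: R-B = 16 → Q
  i= 8: T-N =  6 → G
  i= 9: N-T = 20 → U
  i=10: N-U = 19 → T
  i=11: F-P = 16 → Q
  i=12: H-B =  6 → G
  i=13: E-K = 20 → U
  i=14: N-U = 19 → T
  i=15: M-W = 16 → Q
  i=16: H-B =  6 → G
  i=17: H-N = 20 → U
  i=18: Z-G = 19 → T
  i=19: X-H = 16 → Q
  shifts repeat with period 4: GUTQ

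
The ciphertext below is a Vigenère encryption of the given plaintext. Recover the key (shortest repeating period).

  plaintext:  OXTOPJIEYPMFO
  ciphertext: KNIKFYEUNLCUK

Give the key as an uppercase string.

  i= 0: K-O = 22 → W
  i= 1: N-X = 16 → Q
  i= 2: I-T = 15 → P
  i= 3: K-O = 22 → W
  i= 4: F-P = 16 → Q
  i= 5: Y-J = 15 → P
  i= 6: E-I = 22 → W
  i= 7: U-E = 16 → Q
  i= 8: N-Y = 15 → P
  i= 9: L-P = 22 → W
  i=10: C-M = 16 → Q
  i=11: U-F = 15 → P
  i=12: K-O = 22 → W
  shifts repeat with period 3: WQP

WQP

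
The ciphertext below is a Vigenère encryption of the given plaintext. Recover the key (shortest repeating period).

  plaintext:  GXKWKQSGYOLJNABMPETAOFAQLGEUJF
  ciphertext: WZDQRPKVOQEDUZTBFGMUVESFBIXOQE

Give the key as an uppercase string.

QCTUHZSP

  i= 0: W-G = 16 → Q
  i= 1: Z-X =  2 → C
  i= 2: D-K = 19 → T
  i= 3: Q-W = 20 → U
  i= 4: R-K =  7 → H
  i= 5: P-Q = 25 → Z
  i= 6: K-S = 18 → S
  i= 7: V-G = 15 → P
  i= 8: O-Y = 16 → Q
  i= 9: Q-O =  2 → C
  i=10: E-L = 19 → T
  i=11: D-J = 20 → U
  i=12: U-N =  7 → H
  i=13: Z-A = 25 → Z
  i=14: T-B = 18 → S
  i=15: B-M = 15 → P
  i=16: F-P = 16 → Q
  i=17: G-E =  2 → C
  i=18: M-T = 19 → T
  i=19: U-A = 20 → U
  i=20: V-O =  7 → H
  i=21: E-F = 25 → Z
  i=22: S-A = 18 → S
  i=23: F-Q = 15 → P
  i=24: B-L = 16 → Q
  i=25: I-G =  2 → C
  i=26: X-E = 19 → T
  i=27: O-U = 20 → U
  i=28: Q-J =  7 → H
  i=29: E-F = 25 → Z
  shifts repeat with period 8: QCTUHZSP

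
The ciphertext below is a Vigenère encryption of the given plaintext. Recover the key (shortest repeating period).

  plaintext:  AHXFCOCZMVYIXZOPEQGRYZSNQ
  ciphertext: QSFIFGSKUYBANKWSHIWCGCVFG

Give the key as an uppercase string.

QLIDDS

  i= 0: Q-A = 16 → Q
  i= 1: S-H = 11 → L
  i= 2: F-X =  8 → I
  i= 3: I-F =  3 → D
  i= 4: F-C =  3 → D
  i= 5: G-O = 18 → S
  i= 6: S-C = 16 → Q
  i= 7: K-Z = 11 → L
  i= 8: U-M =  8 → I
  i= 9: Y-V =  3 → D
  i=10: B-Y =  3 → D
  i=11: A-I = 18 → S
  i=12: N-X = 16 → Q
  i=13: K-Z = 11 → L
  i=14: W-O =  8 → I
  i=15: S-P =  3 → D
  i=16: H-E =  3 → D
  i=17: I-Q = 18 → S
  i=18: W-G = 16 → Q
  i=19: C-R = 11 → L
  i=20: G-Y =  8 → I
  i=21: C-Z =  3 → D
  i=22: V-S =  3 → D
  i=23: F-N = 18 → S
  i=24: G-Q = 16 → Q
  shifts repeat with period 6: QLIDDS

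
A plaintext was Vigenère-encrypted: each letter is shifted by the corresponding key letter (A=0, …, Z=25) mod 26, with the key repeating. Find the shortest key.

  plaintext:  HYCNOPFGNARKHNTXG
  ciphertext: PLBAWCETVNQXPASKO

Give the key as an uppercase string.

  i= 0: P-H =  8 → I
  i= 1: L-Y = 13 → N
  i= 2: B-C = 25 → Z
  i= 3: A-N = 13 → N
  i= 4: W-O =  8 → I
  i= 5: C-P = 13 → N
  i= 6: E-F = 25 → Z
  i= 7: T-G = 13 → N
  i= 8: V-N =  8 → I
  i= 9: N-A = 13 → N
  i=10: Q-R = 25 → Z
  i=11: X-K = 13 → N
  i=12: P-H =  8 → I
  i=13: A-N = 13 → N
  i=14: S-T = 25 → Z
  i=15: K-X = 13 → N
  i=16: O-G =  8 → I
  shifts repeat with period 4: INZN

INZN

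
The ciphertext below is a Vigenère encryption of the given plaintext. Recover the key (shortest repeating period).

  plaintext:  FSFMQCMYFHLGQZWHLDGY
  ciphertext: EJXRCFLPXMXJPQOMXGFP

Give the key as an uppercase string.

  i= 0: E-F = 25 → Z
  i= 1: J-S = 17 → R
  i= 2: X-F = 18 → S
  i= 3: R-M =  5 → F
  i= 4: C-Q = 12 → M
  i= 5: F-C =  3 → D
  i= 6: L-M = 25 → Z
  i= 7: P-Y = 17 → R
  i= 8: X-F = 18 → S
  i= 9: M-H =  5 → F
  i=10: X-L = 12 → M
  i=11: J-G =  3 → D
  i=12: P-Q = 25 → Z
  i=13: Q-Z = 17 → R
  i=14: O-W = 18 → S
  i=15: M-H =  5 → F
  i=16: X-L = 12 → M
  i=17: G-D =  3 → D
  i=18: F-G = 25 → Z
  i=19: P-Y = 17 → R
  shifts repeat with period 6: ZRSFMD

ZRSFMD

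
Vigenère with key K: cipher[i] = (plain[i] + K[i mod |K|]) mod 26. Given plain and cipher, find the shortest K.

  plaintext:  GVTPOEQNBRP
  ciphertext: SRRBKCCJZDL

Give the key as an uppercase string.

MWY

  i= 0: S-G = 12 → M
  i= 1: R-V = 22 → W
  i= 2: R-T = 24 → Y
  i= 3: B-P = 12 → M
  i= 4: K-O = 22 → W
  i= 5: C-E = 24 → Y
  i= 6: C-Q = 12 → M
  i= 7: J-N = 22 → W
  i= 8: Z-B = 24 → Y
  i= 9: D-R = 12 → M
  i=10: L-P = 22 → W
  shifts repeat with period 3: MWY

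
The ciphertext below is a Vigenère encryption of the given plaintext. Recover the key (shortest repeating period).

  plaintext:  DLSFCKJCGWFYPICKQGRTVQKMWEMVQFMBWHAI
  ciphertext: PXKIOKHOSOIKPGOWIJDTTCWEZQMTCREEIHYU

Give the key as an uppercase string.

  i= 0: P-D = 12 → M
  i= 1: X-L = 12 → M
  i= 2: K-S = 18 → S
  i= 3: I-F =  3 → D
  i= 4: O-C = 12 → M
  i= 5: K-K =  0 → A
  i= 6: H-J = 24 → Y
  i= 7: O-C = 12 → M
  i= 8: S-G = 12 → M
  i= 9: O-W = 18 → S
  i=10: I-F =  3 → D
  i=11: K-Y = 12 → M
  i=12: P-P =  0 → A
  i=13: G-I = 24 → Y
  i=14: O-C = 12 → M
  i=15: W-K = 12 → M
  i=16: I-Q = 18 → S
  i=17: J-G =  3 → D
  i=18: D-R = 12 → M
  i=19: T-T =  0 → A
  i=20: T-V = 24 → Y
  i=21: C-Q = 12 → M
  i=22: W-K = 12 → M
  i=23: E-M = 18 → S
  i=24: Z-W =  3 → D
  i=25: Q-E = 12 → M
  i=26: M-M =  0 → A
  i=27: T-V = 24 → Y
  i=28: C-Q = 12 → M
  i=29: R-F = 12 → M
  i=30: E-M = 18 → S
  i=31: E-B =  3 → D
  i=32: I-W = 12 → M
  i=33: H-H =  0 → A
  i=34: Y-A = 24 → Y
  i=35: U-I = 12 → M
  shifts repeat with period 7: MMSDMAY

MMSDMAY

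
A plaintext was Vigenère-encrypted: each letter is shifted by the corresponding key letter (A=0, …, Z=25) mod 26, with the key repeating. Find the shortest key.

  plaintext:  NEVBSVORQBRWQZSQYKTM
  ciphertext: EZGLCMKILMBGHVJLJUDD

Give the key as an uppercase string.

RVLKKRW

  i= 0: E-N = 17 → R
  i= 1: Z-E = 21 → V
  i= 2: G-V = 11 → L
  i= 3: L-B = 10 → K
  i= 4: C-S = 10 → K
  i= 5: M-V = 17 → R
  i= 6: K-O = 22 → W
  i= 7: I-R = 17 → R
  i= 8: L-Q = 21 → V
  i= 9: M-B = 11 → L
  i=10: B-R = 10 → K
  i=11: G-W = 10 → K
  i=12: H-Q = 17 → R
  i=13: V-Z = 22 → W
  i=14: J-S = 17 → R
  i=15: L-Q = 21 → V
  i=16: J-Y = 11 → L
  i=17: U-K = 10 → K
  i=18: D-T = 10 → K
  i=19: D-M = 17 → R
  shifts repeat with period 7: RVLKKRW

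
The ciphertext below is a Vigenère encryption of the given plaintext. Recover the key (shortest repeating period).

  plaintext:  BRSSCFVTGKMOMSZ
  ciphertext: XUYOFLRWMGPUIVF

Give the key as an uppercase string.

  i= 0: X-B = 22 → W
  i= 1: U-R =  3 → D
  i= 2: Y-S =  6 → G
  i= 3: O-S = 22 → W
  i= 4: F-C =  3 → D
  i= 5: L-F =  6 → G
  i= 6: R-V = 22 → W
  i= 7: W-T =  3 → D
  i= 8: M-G =  6 → G
  i= 9: G-K = 22 → W
  i=10: P-M =  3 → D
  i=11: U-O =  6 → G
  i=12: I-M = 22 → W
  i=13: V-S =  3 → D
  i=14: F-Z =  6 → G
  shifts repeat with period 3: WDG

WDG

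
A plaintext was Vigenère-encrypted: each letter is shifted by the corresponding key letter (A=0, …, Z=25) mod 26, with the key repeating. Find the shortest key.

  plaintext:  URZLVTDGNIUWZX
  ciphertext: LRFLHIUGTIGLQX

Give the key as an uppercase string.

  i= 0: L-U = 17 → R
  i= 1: R-R =  0 → A
  i= 2: F-Z =  6 → G
  i= 3: L-L =  0 → A
  i= 4: H-V = 12 → M
  i= 5: I-T = 15 → P
  i= 6: U-D = 17 → R
  i= 7: G-G =  0 → A
  i= 8: T-N =  6 → G
  i= 9: I-I =  0 → A
  i=10: G-U = 12 → M
  i=11: L-W = 15 → P
  i=12: Q-Z = 17 → R
  i=13: X-X =  0 → A
  shifts repeat with period 6: RAGAMP

RAGAMP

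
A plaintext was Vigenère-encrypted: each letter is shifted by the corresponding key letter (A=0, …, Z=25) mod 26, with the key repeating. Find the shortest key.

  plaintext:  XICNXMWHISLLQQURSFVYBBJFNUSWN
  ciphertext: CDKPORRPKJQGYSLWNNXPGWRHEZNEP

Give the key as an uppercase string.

  i= 0: C-X =  5 → F
  i= 1: D-I = 21 → V
  i= 2: K-C =  8 → I
  i= 3: P-N =  2 → C
  i= 4: O-X = 17 → R
  i= 5: R-M =  5 → F
  i= 6: R-W = 21 → V
  i= 7: P-H =  8 → I
  i= 8: K-I =  2 → C
  i= 9: J-S = 17 → R
  i=10: Q-L =  5 → F
  i=11: G-L = 21 → V
  i=12: Y-Q =  8 → I
  i=13: S-Q =  2 → C
  i=14: L-U = 17 → R
  i=15: W-R =  5 → F
  i=16: N-S = 21 → V
  i=17: N-F =  8 → I
  i=18: X-V =  2 → C
  i=19: P-Y = 17 → R
  i=20: G-B =  5 → F
  i=21: W-B = 21 → V
  i=22: R-J =  8 → I
  i=23: H-F =  2 → C
  i=24: E-N = 17 → R
  i=25: Z-U =  5 → F
  i=26: N-S = 21 → V
  i=27: E-W =  8 → I
  i=28: P-N =  2 → C
  shifts repeat with period 5: FVICR

FVICR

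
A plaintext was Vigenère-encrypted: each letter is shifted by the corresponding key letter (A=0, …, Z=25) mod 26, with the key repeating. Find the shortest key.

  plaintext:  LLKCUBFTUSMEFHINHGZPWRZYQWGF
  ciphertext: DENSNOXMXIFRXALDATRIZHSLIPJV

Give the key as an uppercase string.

STDQTN

  i= 0: D-L = 18 → S
  i= 1: E-L = 19 → T
  i= 2: N-K =  3 → D
  i= 3: S-C = 16 → Q
  i= 4: N-U = 19 → T
  i= 5: O-B = 13 → N
  i= 6: X-F = 18 → S
  i= 7: M-T = 19 → T
  i= 8: X-U =  3 → D
  i= 9: I-S = 16 → Q
  i=10: F-M = 19 → T
  i=11: R-E = 13 → N
  i=12: X-F = 18 → S
  i=13: A-H = 19 → T
  i=14: L-I =  3 → D
  i=15: D-N = 16 → Q
  i=16: A-H = 19 → T
  i=17: T-G = 13 → N
  i=18: R-Z = 18 → S
  i=19: I-P = 19 → T
  i=20: Z-W =  3 → D
  i=21: H-R = 16 → Q
  i=22: S-Z = 19 → T
  i=23: L-Y = 13 → N
  i=24: I-Q = 18 → S
  i=25: P-W = 19 → T
  i=26: J-G =  3 → D
  i=27: V-F = 16 → Q
  shifts repeat with period 6: STDQTN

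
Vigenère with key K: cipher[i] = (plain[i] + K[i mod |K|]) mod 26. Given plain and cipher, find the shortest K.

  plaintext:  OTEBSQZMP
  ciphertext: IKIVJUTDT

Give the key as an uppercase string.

  i= 0: I-O = 20 → U
  i= 1: K-T = 17 → R
  i= 2: I-E =  4 → E
  i= 3: V-B = 20 → U
  i= 4: J-S = 17 → R
  i= 5: U-Q =  4 → E
  i= 6: T-Z = 20 → U
  i= 7: D-M = 17 → R
  i= 8: T-P =  4 → E
  shifts repeat with period 3: URE

URE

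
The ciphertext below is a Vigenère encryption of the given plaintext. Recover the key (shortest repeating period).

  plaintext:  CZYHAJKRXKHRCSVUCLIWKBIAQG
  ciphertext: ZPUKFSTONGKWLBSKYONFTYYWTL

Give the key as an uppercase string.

  i= 0: Z-C = 23 → X
  i= 1: P-Z = 16 → Q
  i= 2: U-Y = 22 → W
  i= 3: K-H =  3 → D
  i= 4: F-A =  5 → F
  i= 5: S-J =  9 → J
  i= 6: T-K =  9 → J
  i= 7: O-R = 23 → X
  i= 8: N-X = 16 → Q
  i= 9: G-K = 22 → W
  i=10: K-H =  3 → D
  i=11: W-R =  5 → F
  i=12: L-C =  9 → J
  i=13: B-S =  9 → J
  i=14: S-V = 23 → X
  i=15: K-U = 16 → Q
  i=16: Y-C = 22 → W
  i=17: O-L =  3 → D
  i=18: N-I =  5 → F
  i=19: F-W =  9 → J
  i=20: T-K =  9 → J
  i=21: Y-B = 23 → X
  i=22: Y-I = 16 → Q
  i=23: W-A = 22 → W
  i=24: T-Q =  3 → D
  i=25: L-G =  5 → F
  shifts repeat with period 7: XQWDFJJ

XQWDFJJ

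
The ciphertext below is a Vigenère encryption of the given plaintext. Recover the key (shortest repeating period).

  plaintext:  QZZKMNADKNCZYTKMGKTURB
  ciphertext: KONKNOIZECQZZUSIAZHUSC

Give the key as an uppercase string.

  i= 0: K-Q = 20 → U
  i= 1: O-Z = 15 → P
  i= 2: N-Z = 14 → O
  i= 3: K-K =  0 → A
  i= 4: N-M =  1 → B
  i= 5: O-N =  1 → B
  i= 6: I-A =  8 → I
  i= 7: Z-D = 22 → W
  i= 8: E-K = 20 → U
  i= 9: C-N = 15 → P
  i=10: Q-C = 14 → O
  i=11: Z-Z =  0 → A
  i=12: Z-Y =  1 → B
  i=13: U-T =  1 → B
  i=14: S-K =  8 → I
  i=15: I-M = 22 → W
  i=16: A-G = 20 → U
  i=17: Z-K = 15 → P
  i=18: H-T = 14 → O
  i=19: U-U =  0 → A
  i=20: S-R =  1 → B
  i=21: C-B =  1 → B
  shifts repeat with period 8: UPOABBIW

UPOABBIW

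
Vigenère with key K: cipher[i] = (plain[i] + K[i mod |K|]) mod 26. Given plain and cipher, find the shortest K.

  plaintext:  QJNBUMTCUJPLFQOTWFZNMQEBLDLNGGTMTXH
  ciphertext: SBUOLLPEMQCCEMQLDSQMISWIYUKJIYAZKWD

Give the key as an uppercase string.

CSHNRZW

  i= 0: S-Q =  2 → C
  i= 1: B-J = 18 → S
  i= 2: U-N =  7 → H
  i= 3: O-B = 13 → N
  i= 4: L-U = 17 → R
  i= 5: L-M = 25 → Z
  i= 6: P-T = 22 → W
  i= 7: E-C =  2 → C
  i= 8: M-U = 18 → S
  i= 9: Q-J =  7 → H
  i=10: C-P = 13 → N
  i=11: C-L = 17 → R
  i=12: E-F = 25 → Z
  i=13: M-Q = 22 → W
  i=14: Q-O =  2 → C
  i=15: L-T = 18 → S
  i=16: D-W =  7 → H
  i=17: S-F = 13 → N
  i=18: Q-Z = 17 → R
  i=19: M-N = 25 → Z
  i=20: I-M = 22 → W
  i=21: S-Q =  2 → C
  i=22: W-E = 18 → S
  i=23: I-B =  7 → H
  i=24: Y-L = 13 → N
  i=25: U-D = 17 → R
  i=26: K-L = 25 → Z
  i=27: J-N = 22 → W
  i=28: I-G =  2 → C
  i=29: Y-G = 18 → S
  i=30: A-T =  7 → H
  i=31: Z-M = 13 → N
  i=32: K-T = 17 → R
  i=33: W-X = 25 → Z
  i=34: D-H = 22 → W
  shifts repeat with period 7: CSHNRZW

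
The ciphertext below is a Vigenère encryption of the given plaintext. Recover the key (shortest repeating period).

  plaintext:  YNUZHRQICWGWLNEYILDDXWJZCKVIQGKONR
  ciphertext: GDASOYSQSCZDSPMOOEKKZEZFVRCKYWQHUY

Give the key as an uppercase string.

  i= 0: G-Y =  8 → I
  i= 1: D-N = 16 → Q
  i= 2: A-U =  6 → G
  i= 3: S-Z = 19 → T
  i= 4: O-H =  7 → H
  i= 5: Y-R =  7 → H
  i= 6: S-Q =  2 → C
  i= 7: Q-I =  8 → I
  i= 8: S-C = 16 → Q
  i= 9: C-W =  6 → G
  i=10: Z-G = 19 → T
  i=11: D-W =  7 → H
  i=12: S-L =  7 → H
  i=13: P-N =  2 → C
  i=14: M-E =  8 → I
  i=15: O-Y = 16 → Q
  i=16: O-I =  6 → G
  i=17: E-L = 19 → T
  i=18: K-D =  7 → H
  i=19: K-D =  7 → H
  i=20: Z-X =  2 → C
  i=21: E-W =  8 → I
  i=22: Z-J = 16 → Q
  i=23: F-Z =  6 → G
  i=24: V-C = 19 → T
  i=25: R-K =  7 → H
  i=26: C-V =  7 → H
  i=27: K-I =  2 → C
  i=28: Y-Q =  8 → I
  i=29: W-G = 16 → Q
  i=30: Q-K =  6 → G
  i=31: H-O = 19 → T
  i=32: U-N =  7 → H
  i=33: Y-R =  7 → H
  shifts repeat with period 7: IQGTHHC

IQGTHHC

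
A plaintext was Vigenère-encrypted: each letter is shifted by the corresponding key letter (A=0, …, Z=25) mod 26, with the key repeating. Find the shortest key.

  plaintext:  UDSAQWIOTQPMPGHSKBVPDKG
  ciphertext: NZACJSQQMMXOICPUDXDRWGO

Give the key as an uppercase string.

  i= 0: N-U = 19 → T
  i= 1: Z-D = 22 → W
  i= 2: A-S =  8 → I
  i= 3: C-A =  2 → C
  i= 4: J-Q = 19 → T
  i= 5: S-W = 22 → W
  i= 6: Q-I =  8 → I
  i= 7: Q-O =  2 → C
  i= 8: M-T = 19 → T
  i= 9: M-Q = 22 → W
  i=10: X-P =  8 → I
  i=11: O-M =  2 → C
  i=12: I-P = 19 → T
  i=13: C-G = 22 → W
  i=14: P-H =  8 → I
  i=15: U-S =  2 → C
  i=16: D-K = 19 → T
  i=17: X-B = 22 → W
  i=18: D-V =  8 → I
  i=19: R-P =  2 → C
  i=20: W-D = 19 → T
  i=21: G-K = 22 → W
  i=22: O-G =  8 → I
  shifts repeat with period 4: TWIC

TWIC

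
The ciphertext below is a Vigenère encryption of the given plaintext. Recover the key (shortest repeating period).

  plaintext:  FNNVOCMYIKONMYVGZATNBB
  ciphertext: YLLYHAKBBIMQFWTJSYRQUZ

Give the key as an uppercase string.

TYYD

  i= 0: Y-F = 19 → T
  i= 1: L-N = 24 → Y
  i= 2: L-N = 24 → Y
  i= 3: Y-V =  3 → D
  i= 4: H-O = 19 → T
  i= 5: A-C = 24 → Y
  i= 6: K-M = 24 → Y
  i= 7: B-Y =  3 → D
  i= 8: B-I = 19 → T
  i= 9: I-K = 24 → Y
  i=10: M-O = 24 → Y
  i=11: Q-N =  3 → D
  i=12: F-M = 19 → T
  i=13: W-Y = 24 → Y
  i=14: T-V = 24 → Y
  i=15: J-G =  3 → D
  i=16: S-Z = 19 → T
  i=17: Y-A = 24 → Y
  i=18: R-T = 24 → Y
  i=19: Q-N =  3 → D
  i=20: U-B = 19 → T
  i=21: Z-B = 24 → Y
  shifts repeat with period 4: TYYD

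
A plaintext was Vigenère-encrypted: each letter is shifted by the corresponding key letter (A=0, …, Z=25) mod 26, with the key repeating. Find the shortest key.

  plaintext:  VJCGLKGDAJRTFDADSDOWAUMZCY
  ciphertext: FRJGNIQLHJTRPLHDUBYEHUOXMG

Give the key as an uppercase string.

  i= 0: F-V = 10 → K
  i= 1: R-J =  8 → I
  i= 2: J-C =  7 → H
  i= 3: G-G =  0 → A
  i= 4: N-L =  2 → C
  i= 5: I-K = 24 → Y
  i= 6: Q-G = 10 → K
  i= 7: L-D =  8 → I
  i= 8: H-A =  7 → H
  i= 9: J-J =  0 → A
  i=10: T-R =  2 → C
  i=11: R-T = 24 → Y
  i=12: P-F = 10 → K
  i=13: L-D =  8 → I
  i=14: H-A =  7 → H
  i=15: D-D =  0 → A
  i=16: U-S =  2 → C
  i=17: B-D = 24 → Y
  i=18: Y-O = 10 → K
  i=19: E-W =  8 → I
  i=20: H-A =  7 → H
  i=21: U-U =  0 → A
  i=22: O-M =  2 → C
  i=23: X-Z = 24 → Y
  i=24: M-C = 10 → K
  i=25: G-Y =  8 → I
  shifts repeat with period 6: KIHACY

KIHACY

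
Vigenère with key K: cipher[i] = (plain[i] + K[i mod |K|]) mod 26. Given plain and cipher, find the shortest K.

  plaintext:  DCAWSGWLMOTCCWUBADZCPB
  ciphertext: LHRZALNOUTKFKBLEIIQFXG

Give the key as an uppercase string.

IFRD

  i= 0: L-D =  8 → I
  i= 1: H-C =  5 → F
  i= 2: R-A = 17 → R
  i= 3: Z-W =  3 → D
  i= 4: A-S =  8 → I
  i= 5: L-G =  5 → F
  i= 6: N-W = 17 → R
  i= 7: O-L =  3 → D
  i= 8: U-M =  8 → I
  i= 9: T-O =  5 → F
  i=10: K-T = 17 → R
  i=11: F-C =  3 → D
  i=12: K-C =  8 → I
  i=13: B-W =  5 → F
  i=14: L-U = 17 → R
  i=15: E-B =  3 → D
  i=16: I-A =  8 → I
  i=17: I-D =  5 → F
  i=18: Q-Z = 17 → R
  i=19: F-C =  3 → D
  i=20: X-P =  8 → I
  i=21: G-B =  5 → F
  shifts repeat with period 4: IFRD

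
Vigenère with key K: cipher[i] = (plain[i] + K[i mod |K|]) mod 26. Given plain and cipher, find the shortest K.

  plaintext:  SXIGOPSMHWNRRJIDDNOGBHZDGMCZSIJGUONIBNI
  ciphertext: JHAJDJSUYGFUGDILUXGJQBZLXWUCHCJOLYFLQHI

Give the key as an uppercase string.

RKSDPUAI

  i= 0: J-S = 17 → R
  i= 1: H-X = 10 → K
  i= 2: A-I = 18 → S
  i= 3: J-G =  3 → D
  i= 4: D-O = 15 → P
  i= 5: J-P = 20 → U
  i= 6: S-S =  0 → A
  i= 7: U-M =  8 → I
  i= 8: Y-H = 17 → R
  i= 9: G-W = 10 → K
  i=10: F-N = 18 → S
  i=11: U-R =  3 → D
  i=12: G-R = 15 → P
  i=13: D-J = 20 → U
  i=14: I-I =  0 → A
  i=15: L-D =  8 → I
  i=16: U-D = 17 → R
  i=17: X-N = 10 → K
  i=18: G-O = 18 → S
  i=19: J-G =  3 → D
  i=20: Q-B = 15 → P
  i=21: B-H = 20 → U
  i=22: Z-Z =  0 → A
  i=23: L-D =  8 → I
  i=24: X-G = 17 → R
  i=25: W-M = 10 → K
  i=26: U-C = 18 → S
  i=27: C-Z =  3 → D
  i=28: H-S = 15 → P
  i=29: C-I = 20 → U
  i=30: J-J =  0 → A
  i=31: O-G =  8 → I
  i=32: L-U = 17 → R
  i=33: Y-O = 10 → K
  i=34: F-N = 18 → S
  i=35: L-I =  3 → D
  i=36: Q-B = 15 → P
  i=37: H-N = 20 → U
  i=38: I-I =  0 → A
  shifts repeat with period 8: RKSDPUAI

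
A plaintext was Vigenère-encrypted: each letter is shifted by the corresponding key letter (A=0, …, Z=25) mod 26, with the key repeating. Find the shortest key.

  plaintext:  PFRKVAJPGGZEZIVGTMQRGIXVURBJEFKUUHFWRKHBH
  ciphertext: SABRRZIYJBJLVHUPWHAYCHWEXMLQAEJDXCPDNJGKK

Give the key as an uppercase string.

  i= 0: S-P =  3 → D
  i= 1: A-F = 21 → V
  i= 2: B-R = 10 → K
  i= 3: R-K =  7 → H
  i= 4: R-V = 22 → W
  i= 5: Z-A = 25 → Z
  i= 6: I-J = 25 → Z
  i= 7: Y-P =  9 → J
  i= 8: J-G =  3 → D
  i= 9: B-G = 21 → V
  i=10: J-Z = 10 → K
  i=11: L-E =  7 → H
  i=12: V-Z = 22 → W
  i=13: H-I = 25 → Z
  i=14: U-V = 25 → Z
  i=15: P-G =  9 → J
  i=16: W-T =  3 → D
  i=17: H-M = 21 → V
  i=18: A-Q = 10 → K
  i=19: Y-R =  7 → H
  i=20: C-G = 22 → W
  i=21: H-I = 25 → Z
  i=22: W-X = 25 → Z
  i=23: E-V =  9 → J
  i=24: X-U =  3 → D
  i=25: M-R = 21 → V
  i=26: L-B = 10 → K
  i=27: Q-J =  7 → H
  i=28: A-E = 22 → W
  i=29: E-F = 25 → Z
  i=30: J-K = 25 → Z
  i=31: D-U =  9 → J
  i=32: X-U =  3 → D
  i=33: C-H = 21 → V
  i=34: P-F = 10 → K
  i=35: D-W =  7 → H
  i=36: N-R = 22 → W
  i=37: J-K = 25 → Z
  i=38: G-H = 25 → Z
  i=39: K-B =  9 → J
  i=40: K-H =  3 → D
  shifts repeat with period 8: DVKHWZZJ

DVKHWZZJ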